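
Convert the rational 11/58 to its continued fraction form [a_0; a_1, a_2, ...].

Run the Euclidean algorithm on 11 and 58; the successive quotients are the partial quotients a_0, a_1, ... (each step inverts the fractional part left over by the previous one):
  11 = 0*58 + 11, so a_0 = 0.
  58 = 5*11 + 3, so a_1 = 5.
  11 = 3*3 + 2, so a_2 = 3.
  3 = 1*2 + 1, so a_3 = 1.
  2 = 2*1 + 0, so a_4 = 2.
The remainder reaches 0 after 5 divisions, so the expansion has 5 partial quotients, read off in order.

[0; 5, 3, 1, 2]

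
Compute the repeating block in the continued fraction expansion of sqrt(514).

[22; (1, 2, 22, 2, 1, 44)]

Write x_i = (sqrt(514) + m_i)/d_i with (m_0, d_0) = (0, 1). a_0 = floor(sqrt(514)) = 22, since 22^2 = 484 <= 514 < 529 = 23^2.
Iterate m_{i+1} = d_i*a_i - m_i, d_{i+1} = (514 - m_{i+1}^2)/d_i, a_{i+1} = floor((a_0 + m_{i+1})/d_{i+1}):
  m_1 = 1*22 - 0 = 22, d_1 = (514 - 22^2)/1 = 30/1 = 30, a_1 = floor((22 + 22)/30) = 1.
  m_2 = 30*1 - 22 = 8, d_2 = (514 - 8^2)/30 = 450/30 = 15, a_2 = floor((22 + 8)/15) = 2.
  m_3 = 15*2 - 8 = 22, d_3 = (514 - 22^2)/15 = 30/15 = 2, a_3 = floor((22 + 22)/2) = 22.
  m_4 = 2*22 - 22 = 22, d_4 = (514 - 22^2)/2 = 30/2 = 15, a_4 = floor((22 + 22)/15) = 2.
  m_5 = 15*2 - 22 = 8, d_5 = (514 - 8^2)/15 = 450/15 = 30, a_5 = floor((22 + 8)/30) = 1.
  m_6 = 30*1 - 8 = 22, d_6 = (514 - 22^2)/30 = 30/30 = 1, a_6 = floor((22 + 22)/1) = 44.
  m_7 = 1*44 - 22 = 22, d_7 = (514 - 22^2)/1 = 30/1 = 30: (m_7, d_7) = (m_1, d_1) = (22, 30), so from here the quotients repeat a_1, ..., a_6; the period length is 6.
Hence the expansion of sqrt(514) is a_0 = 22 followed by the repeating block 1, 2, 22, 2, 1, 44 (period 6).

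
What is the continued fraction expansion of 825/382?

Run the Euclidean algorithm on 825 and 382; the successive quotients are the partial quotients a_0, a_1, ... (each step inverts the fractional part left over by the previous one):
  825 = 2*382 + 61, so a_0 = 2.
  382 = 6*61 + 16, so a_1 = 6.
  61 = 3*16 + 13, so a_2 = 3.
  16 = 1*13 + 3, so a_3 = 1.
  13 = 4*3 + 1, so a_4 = 4.
  3 = 3*1 + 0, so a_5 = 3.
The remainder reaches 0 after 6 divisions, so the expansion has 6 partial quotients, read off in order.

[2; 6, 3, 1, 4, 3]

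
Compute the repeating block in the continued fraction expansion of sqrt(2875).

Write x_i = (sqrt(2875) + m_i)/d_i with (m_0, d_0) = (0, 1). a_0 = floor(sqrt(2875)) = 53, since 53^2 = 2809 <= 2875 < 2916 = 54^2.
Iterate m_{i+1} = d_i*a_i - m_i, d_{i+1} = (2875 - m_{i+1}^2)/d_i, a_{i+1} = floor((a_0 + m_{i+1})/d_{i+1}):
  m_1 = 1*53 - 0 = 53, d_1 = (2875 - 53^2)/1 = 66/1 = 66, a_1 = floor((53 + 53)/66) = 1.
  m_2 = 66*1 - 53 = 13, d_2 = (2875 - 13^2)/66 = 2706/66 = 41, a_2 = floor((53 + 13)/41) = 1.
  m_3 = 41*1 - 13 = 28, d_3 = (2875 - 28^2)/41 = 2091/41 = 51, a_3 = floor((53 + 28)/51) = 1.
  m_4 = 51*1 - 28 = 23, d_4 = (2875 - 23^2)/51 = 2346/51 = 46, a_4 = floor((53 + 23)/46) = 1.
  m_5 = 46*1 - 23 = 23, d_5 = (2875 - 23^2)/46 = 2346/46 = 51, a_5 = floor((53 + 23)/51) = 1.
  m_6 = 51*1 - 23 = 28, d_6 = (2875 - 28^2)/51 = 2091/51 = 41, a_6 = floor((53 + 28)/41) = 1.
  m_7 = 41*1 - 28 = 13, d_7 = (2875 - 13^2)/41 = 2706/41 = 66, a_7 = floor((53 + 13)/66) = 1.
  m_8 = 66*1 - 13 = 53, d_8 = (2875 - 53^2)/66 = 66/66 = 1, a_8 = floor((53 + 53)/1) = 106.
  m_9 = 1*106 - 53 = 53, d_9 = (2875 - 53^2)/1 = 66/1 = 66: (m_9, d_9) = (m_1, d_1) = (53, 66), so from here the quotients repeat a_1, ..., a_8; the period length is 8.
Hence the expansion of sqrt(2875) is a_0 = 53 followed by the repeating block 1, 1, 1, 1, 1, 1, 1, 106 (period 8).

[53; (1, 1, 1, 1, 1, 1, 1, 106)]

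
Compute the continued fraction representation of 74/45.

[1; 1, 1, 1, 4, 3]

Run the Euclidean algorithm on 74 and 45; the successive quotients are the partial quotients a_0, a_1, ... (each step inverts the fractional part left over by the previous one):
  74 = 1*45 + 29, so a_0 = 1.
  45 = 1*29 + 16, so a_1 = 1.
  29 = 1*16 + 13, so a_2 = 1.
  16 = 1*13 + 3, so a_3 = 1.
  13 = 4*3 + 1, so a_4 = 4.
  3 = 3*1 + 0, so a_5 = 3.
The remainder reaches 0 after 6 divisions, so the expansion has 6 partial quotients, read off in order.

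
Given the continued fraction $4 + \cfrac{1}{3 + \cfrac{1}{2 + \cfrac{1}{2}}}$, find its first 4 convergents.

Using the convergent recurrence p_i = a_i*p_{i-1} + p_{i-2}, q_i = a_i*q_{i-1} + q_{i-2} with p_{-2}=0, p_{-1}=1, q_{-2}=1, q_{-1}=0:
  i=0: a_0=4, p_0 = 4*1 + 0 = 4, q_0 = 4*0 + 1 = 1.
  i=1: a_1=3, p_1 = 3*4 + 1 = 13, q_1 = 3*1 + 0 = 3.
  i=2: a_2=2, p_2 = 2*13 + 4 = 30, q_2 = 2*3 + 1 = 7.
  i=3: a_3=2, p_3 = 2*30 + 13 = 73, q_3 = 2*7 + 3 = 17.

4/1, 13/3, 30/7, 73/17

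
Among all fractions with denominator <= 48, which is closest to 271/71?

145/38

Expand x = 271/71 as a continued fraction with the Euclidean algorithm:
  271 = 3*71 + 58, so a_0 = 3.
  71 = 1*58 + 13, so a_1 = 1.
  58 = 4*13 + 6, so a_2 = 4.
  13 = 2*6 + 1, so a_3 = 2.
  6 = 6*1 + 0, so a_4 = 6.
so x = [3; 1, 4, 2, 6].
Convergents (p_i = a_i*p_{i-1} + p_{i-2}, q_i = a_i*q_{i-1} + q_{i-2} with p_{-2}=0, p_{-1}=1, q_{-2}=1, q_{-1}=0), until the denominator exceeds 48:
  i=0: a_0=3, p_0 = 3*1 + 0 = 3, q_0 = 3*0 + 1 = 1.
  i=1: a_1=1, p_1 = 1*3 + 1 = 4, q_1 = 1*1 + 0 = 1.
  i=2: a_2=4, p_2 = 4*4 + 3 = 19, q_2 = 4*1 + 1 = 5.
  i=3: a_3=2, p_3 = 2*19 + 4 = 42, q_3 = 2*5 + 1 = 11.
  i=4: a_4=6, p_4 = 6*42 + 19 = 271, q_4 = 6*11 + 5 = 71.
q_4 = 71 > 48, so the last convergent with denominator <= 48 is p_3/q_3 = 42/11.
The closest fraction with denominator <= 48 is either p_3/q_3 or the intermediate fraction (k*p_3 + p_2)/(k*q_3 + q_2) with the largest k >= 1 whose denominator stays <= 48; these approach x as k grows, and every other convergent or intermediate fraction in range is farther away.
Largest k: floor((48 - q_2)/q_3) = floor((48 - 5)/11) = 3.
That gives (3*42 + 19)/(3*11 + 5) = 145/38.
Compare the errors: |x - 42/11| = |271*11 - 42*71|/(71*11) = 1/781, and |x - 145/38| = |271*38 - 145*71|/(71*38) = 3/2698.
Cross-multiplying, 3*781 = 2343 < 2698 = 1*2698, so 3/2698 is smaller: the intermediate fraction 145/38 is closer to x than 42/11.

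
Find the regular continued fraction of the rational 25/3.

[8; 3]

Run the Euclidean algorithm on 25 and 3; the successive quotients are the partial quotients a_0, a_1, ... (each step inverts the fractional part left over by the previous one):
  25 = 8*3 + 1, so a_0 = 8.
  3 = 3*1 + 0, so a_1 = 3.
The remainder reaches 0 after 2 divisions, so the expansion has 2 partial quotients, read off in order.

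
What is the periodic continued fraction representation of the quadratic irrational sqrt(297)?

Write x_i = (sqrt(297) + m_i)/d_i with (m_0, d_0) = (0, 1). a_0 = floor(sqrt(297)) = 17, since 17^2 = 289 <= 297 < 324 = 18^2.
Iterate m_{i+1} = d_i*a_i - m_i, d_{i+1} = (297 - m_{i+1}^2)/d_i, a_{i+1} = floor((a_0 + m_{i+1})/d_{i+1}):
  m_1 = 1*17 - 0 = 17, d_1 = (297 - 17^2)/1 = 8/1 = 8, a_1 = floor((17 + 17)/8) = 4.
  m_2 = 8*4 - 17 = 15, d_2 = (297 - 15^2)/8 = 72/8 = 9, a_2 = floor((17 + 15)/9) = 3.
  m_3 = 9*3 - 15 = 12, d_3 = (297 - 12^2)/9 = 153/9 = 17, a_3 = floor((17 + 12)/17) = 1.
  m_4 = 17*1 - 12 = 5, d_4 = (297 - 5^2)/17 = 272/17 = 16, a_4 = floor((17 + 5)/16) = 1.
  m_5 = 16*1 - 5 = 11, d_5 = (297 - 11^2)/16 = 176/16 = 11, a_5 = floor((17 + 11)/11) = 2.
  m_6 = 11*2 - 11 = 11, d_6 = (297 - 11^2)/11 = 176/11 = 16, a_6 = floor((17 + 11)/16) = 1.
  m_7 = 16*1 - 11 = 5, d_7 = (297 - 5^2)/16 = 272/16 = 17, a_7 = floor((17 + 5)/17) = 1.
  m_8 = 17*1 - 5 = 12, d_8 = (297 - 12^2)/17 = 153/17 = 9, a_8 = floor((17 + 12)/9) = 3.
  m_9 = 9*3 - 12 = 15, d_9 = (297 - 15^2)/9 = 72/9 = 8, a_9 = floor((17 + 15)/8) = 4.
  m_10 = 8*4 - 15 = 17, d_10 = (297 - 17^2)/8 = 8/8 = 1, a_10 = floor((17 + 17)/1) = 34.
  m_11 = 1*34 - 17 = 17, d_11 = (297 - 17^2)/1 = 8/1 = 8: (m_11, d_11) = (m_1, d_1) = (17, 8), so from here the quotients repeat a_1, ..., a_10; the period length is 10.
Hence the expansion of sqrt(297) is a_0 = 17 followed by the repeating block 4, 3, 1, 1, 2, 1, 1, 3, 4, 34 (period 10).

[17; (4, 3, 1, 1, 2, 1, 1, 3, 4, 34)]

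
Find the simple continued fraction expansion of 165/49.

[3; 2, 1, 2, 1, 1, 2]

Run the Euclidean algorithm on 165 and 49; the successive quotients are the partial quotients a_0, a_1, ... (each step inverts the fractional part left over by the previous one):
  165 = 3*49 + 18, so a_0 = 3.
  49 = 2*18 + 13, so a_1 = 2.
  18 = 1*13 + 5, so a_2 = 1.
  13 = 2*5 + 3, so a_3 = 2.
  5 = 1*3 + 2, so a_4 = 1.
  3 = 1*2 + 1, so a_5 = 1.
  2 = 2*1 + 0, so a_6 = 2.
The remainder reaches 0 after 7 divisions, so the expansion has 7 partial quotients, read off in order.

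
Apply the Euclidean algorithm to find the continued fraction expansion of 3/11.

Run the Euclidean algorithm on 3 and 11; the successive quotients are the partial quotients a_0, a_1, ... (each step inverts the fractional part left over by the previous one):
  3 = 0*11 + 3, so a_0 = 0.
  11 = 3*3 + 2, so a_1 = 3.
  3 = 1*2 + 1, so a_2 = 1.
  2 = 2*1 + 0, so a_3 = 2.
The remainder reaches 0 after 4 divisions, so the expansion has 4 partial quotients, read off in order.

[0; 3, 1, 2]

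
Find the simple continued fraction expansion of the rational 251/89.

[2; 1, 4, 1, 1, 3, 2]

Run the Euclidean algorithm on 251 and 89; the successive quotients are the partial quotients a_0, a_1, ... (each step inverts the fractional part left over by the previous one):
  251 = 2*89 + 73, so a_0 = 2.
  89 = 1*73 + 16, so a_1 = 1.
  73 = 4*16 + 9, so a_2 = 4.
  16 = 1*9 + 7, so a_3 = 1.
  9 = 1*7 + 2, so a_4 = 1.
  7 = 3*2 + 1, so a_5 = 3.
  2 = 2*1 + 0, so a_6 = 2.
The remainder reaches 0 after 7 divisions, so the expansion has 7 partial quotients, read off in order.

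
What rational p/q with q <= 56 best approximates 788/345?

Expand x = 788/345 as a continued fraction with the Euclidean algorithm:
  788 = 2*345 + 98, so a_0 = 2.
  345 = 3*98 + 51, so a_1 = 3.
  98 = 1*51 + 47, so a_2 = 1.
  51 = 1*47 + 4, so a_3 = 1.
  47 = 11*4 + 3, so a_4 = 11.
  4 = 1*3 + 1, so a_5 = 1.
  3 = 3*1 + 0, so a_6 = 3.
so x = [2; 3, 1, 1, 11, 1, 3].
Convergents (p_i = a_i*p_{i-1} + p_{i-2}, q_i = a_i*q_{i-1} + q_{i-2} with p_{-2}=0, p_{-1}=1, q_{-2}=1, q_{-1}=0), until the denominator exceeds 56:
  i=0: a_0=2, p_0 = 2*1 + 0 = 2, q_0 = 2*0 + 1 = 1.
  i=1: a_1=3, p_1 = 3*2 + 1 = 7, q_1 = 3*1 + 0 = 3.
  i=2: a_2=1, p_2 = 1*7 + 2 = 9, q_2 = 1*3 + 1 = 4.
  i=3: a_3=1, p_3 = 1*9 + 7 = 16, q_3 = 1*4 + 3 = 7.
  i=4: a_4=11, p_4 = 11*16 + 9 = 185, q_4 = 11*7 + 4 = 81.
q_4 = 81 > 56, so the last convergent with denominator <= 56 is p_3/q_3 = 16/7.
The closest fraction with denominator <= 56 is either p_3/q_3 or the intermediate fraction (k*p_3 + p_2)/(k*q_3 + q_2) with the largest k >= 1 whose denominator stays <= 56; these approach x as k grows, and every other convergent or intermediate fraction in range is farther away.
Largest k: floor((56 - q_2)/q_3) = floor((56 - 4)/7) = 7.
That gives (7*16 + 9)/(7*7 + 4) = 121/53.
Compare the errors: |x - 16/7| = |788*7 - 16*345|/(345*7) = 4/2415, and |x - 121/53| = |788*53 - 121*345|/(345*53) = 19/18285.
Cross-multiplying, 19*2415 = 45885 < 73140 = 4*18285, so 19/18285 is smaller: the intermediate fraction 121/53 is closer to x than 16/7.

121/53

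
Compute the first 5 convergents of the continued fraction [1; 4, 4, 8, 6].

1/1, 5/4, 21/17, 173/140, 1059/857

Using the convergent recurrence p_i = a_i*p_{i-1} + p_{i-2}, q_i = a_i*q_{i-1} + q_{i-2} with p_{-2}=0, p_{-1}=1, q_{-2}=1, q_{-1}=0:
  i=0: a_0=1, p_0 = 1*1 + 0 = 1, q_0 = 1*0 + 1 = 1.
  i=1: a_1=4, p_1 = 4*1 + 1 = 5, q_1 = 4*1 + 0 = 4.
  i=2: a_2=4, p_2 = 4*5 + 1 = 21, q_2 = 4*4 + 1 = 17.
  i=3: a_3=8, p_3 = 8*21 + 5 = 173, q_3 = 8*17 + 4 = 140.
  i=4: a_4=6, p_4 = 6*173 + 21 = 1059, q_4 = 6*140 + 17 = 857.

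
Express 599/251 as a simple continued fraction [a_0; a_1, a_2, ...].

Run the Euclidean algorithm on 599 and 251; the successive quotients are the partial quotients a_0, a_1, ... (each step inverts the fractional part left over by the previous one):
  599 = 2*251 + 97, so a_0 = 2.
  251 = 2*97 + 57, so a_1 = 2.
  97 = 1*57 + 40, so a_2 = 1.
  57 = 1*40 + 17, so a_3 = 1.
  40 = 2*17 + 6, so a_4 = 2.
  17 = 2*6 + 5, so a_5 = 2.
  6 = 1*5 + 1, so a_6 = 1.
  5 = 5*1 + 0, so a_7 = 5.
The remainder reaches 0 after 8 divisions, so the expansion has 8 partial quotients, read off in order.

[2; 2, 1, 1, 2, 2, 1, 5]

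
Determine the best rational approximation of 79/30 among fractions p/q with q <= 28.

50/19

Expand x = 79/30 as a continued fraction with the Euclidean algorithm:
  79 = 2*30 + 19, so a_0 = 2.
  30 = 1*19 + 11, so a_1 = 1.
  19 = 1*11 + 8, so a_2 = 1.
  11 = 1*8 + 3, so a_3 = 1.
  8 = 2*3 + 2, so a_4 = 2.
  3 = 1*2 + 1, so a_5 = 1.
  2 = 2*1 + 0, so a_6 = 2.
so x = [2; 1, 1, 1, 2, 1, 2].
Convergents (p_i = a_i*p_{i-1} + p_{i-2}, q_i = a_i*q_{i-1} + q_{i-2} with p_{-2}=0, p_{-1}=1, q_{-2}=1, q_{-1}=0), until the denominator exceeds 28:
  i=0: a_0=2, p_0 = 2*1 + 0 = 2, q_0 = 2*0 + 1 = 1.
  i=1: a_1=1, p_1 = 1*2 + 1 = 3, q_1 = 1*1 + 0 = 1.
  i=2: a_2=1, p_2 = 1*3 + 2 = 5, q_2 = 1*1 + 1 = 2.
  i=3: a_3=1, p_3 = 1*5 + 3 = 8, q_3 = 1*2 + 1 = 3.
  i=4: a_4=2, p_4 = 2*8 + 5 = 21, q_4 = 2*3 + 2 = 8.
  i=5: a_5=1, p_5 = 1*21 + 8 = 29, q_5 = 1*8 + 3 = 11.
  i=6: a_6=2, p_6 = 2*29 + 21 = 79, q_6 = 2*11 + 8 = 30.
q_6 = 30 > 28, so the last convergent with denominator <= 28 is p_5/q_5 = 29/11.
The closest fraction with denominator <= 28 is either p_5/q_5 or the intermediate fraction (k*p_5 + p_4)/(k*q_5 + q_4) with the largest k >= 1 whose denominator stays <= 28; these approach x as k grows, and every other convergent or intermediate fraction in range is farther away.
Largest k: floor((28 - q_4)/q_5) = floor((28 - 8)/11) = 1.
That gives (1*29 + 21)/(1*11 + 8) = 50/19.
Compare the errors: |x - 29/11| = |79*11 - 29*30|/(30*11) = 1/330, and |x - 50/19| = |79*19 - 50*30|/(30*19) = 1/570.
Cross-multiplying, 1*330 = 330 < 570 = 1*570, so 1/570 is smaller: the intermediate fraction 50/19 is closer to x than 29/11.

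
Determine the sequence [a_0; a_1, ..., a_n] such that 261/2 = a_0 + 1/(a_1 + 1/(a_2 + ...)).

[130; 2]

Run the Euclidean algorithm on 261 and 2; the successive quotients are the partial quotients a_0, a_1, ... (each step inverts the fractional part left over by the previous one):
  261 = 130*2 + 1, so a_0 = 130.
  2 = 2*1 + 0, so a_1 = 2.
The remainder reaches 0 after 2 divisions, so the expansion has 2 partial quotients, read off in order.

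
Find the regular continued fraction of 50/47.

[1; 15, 1, 2]

Run the Euclidean algorithm on 50 and 47; the successive quotients are the partial quotients a_0, a_1, ... (each step inverts the fractional part left over by the previous one):
  50 = 1*47 + 3, so a_0 = 1.
  47 = 15*3 + 2, so a_1 = 15.
  3 = 1*2 + 1, so a_2 = 1.
  2 = 2*1 + 0, so a_3 = 2.
The remainder reaches 0 after 4 divisions, so the expansion has 4 partial quotients, read off in order.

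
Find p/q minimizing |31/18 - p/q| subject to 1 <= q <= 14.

Expand x = 31/18 as a continued fraction with the Euclidean algorithm:
  31 = 1*18 + 13, so a_0 = 1.
  18 = 1*13 + 5, so a_1 = 1.
  13 = 2*5 + 3, so a_2 = 2.
  5 = 1*3 + 2, so a_3 = 1.
  3 = 1*2 + 1, so a_4 = 1.
  2 = 2*1 + 0, so a_5 = 2.
so x = [1; 1, 2, 1, 1, 2].
Convergents (p_i = a_i*p_{i-1} + p_{i-2}, q_i = a_i*q_{i-1} + q_{i-2} with p_{-2}=0, p_{-1}=1, q_{-2}=1, q_{-1}=0), until the denominator exceeds 14:
  i=0: a_0=1, p_0 = 1*1 + 0 = 1, q_0 = 1*0 + 1 = 1.
  i=1: a_1=1, p_1 = 1*1 + 1 = 2, q_1 = 1*1 + 0 = 1.
  i=2: a_2=2, p_2 = 2*2 + 1 = 5, q_2 = 2*1 + 1 = 3.
  i=3: a_3=1, p_3 = 1*5 + 2 = 7, q_3 = 1*3 + 1 = 4.
  i=4: a_4=1, p_4 = 1*7 + 5 = 12, q_4 = 1*4 + 3 = 7.
  i=5: a_5=2, p_5 = 2*12 + 7 = 31, q_5 = 2*7 + 4 = 18.
q_5 = 18 > 14, so the last convergent with denominator <= 14 is p_4/q_4 = 12/7.
The closest fraction with denominator <= 14 is either p_4/q_4 or the intermediate fraction (k*p_4 + p_3)/(k*q_4 + q_3) with the largest k >= 1 whose denominator stays <= 14; these approach x as k grows, and every other convergent or intermediate fraction in range is farther away.
Largest k: floor((14 - q_3)/q_4) = floor((14 - 4)/7) = 1.
That gives (1*12 + 7)/(1*7 + 4) = 19/11.
Compare the errors: |x - 12/7| = |31*7 - 12*18|/(18*7) = 1/126, and |x - 19/11| = |31*11 - 19*18|/(18*11) = 1/198.
Cross-multiplying, 1*126 = 126 < 198 = 1*198, so 1/198 is smaller: the intermediate fraction 19/11 is closer to x than 12/7.

19/11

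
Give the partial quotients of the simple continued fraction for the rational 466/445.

Run the Euclidean algorithm on 466 and 445; the successive quotients are the partial quotients a_0, a_1, ... (each step inverts the fractional part left over by the previous one):
  466 = 1*445 + 21, so a_0 = 1.
  445 = 21*21 + 4, so a_1 = 21.
  21 = 5*4 + 1, so a_2 = 5.
  4 = 4*1 + 0, so a_3 = 4.
The remainder reaches 0 after 4 divisions, so the expansion has 4 partial quotients, read off in order.

[1; 21, 5, 4]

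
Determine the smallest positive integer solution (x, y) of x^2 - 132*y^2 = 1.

First expand sqrt(132) as a continued fraction. With x_i = (sqrt(132) + m_i)/d_i and (m_0, d_0) = (0, 1): a_0 = floor(sqrt(132)) = 11, since 11^2 = 121 <= 132 < 144 = 12^2.
Iterate m_{i+1} = d_i*a_i - m_i, d_{i+1} = (132 - m_{i+1}^2)/d_i, a_{i+1} = floor((a_0 + m_{i+1})/d_{i+1}):
  m_1 = 1*11 - 0 = 11, d_1 = (132 - 11^2)/1 = 11/1 = 11, a_1 = floor((11 + 11)/11) = 2.
  m_2 = 11*2 - 11 = 11, d_2 = (132 - 11^2)/11 = 11/11 = 1, a_2 = floor((11 + 11)/1) = 22.
  m_3 = 1*22 - 11 = 11, d_3 = (132 - 11^2)/1 = 11/1 = 11: (m_3, d_3) = (m_1, d_1) = (11, 11), so from here the quotients repeat a_1, a_2; the period length is 2.
So sqrt(132) = [11; (2, 22)] with period length k = 2.
k is even, so the fundamental solution of x^2 - 132y^2 = 1 is (p_{k-1}, q_{k-1}) = (p_1, q_1); compute convergents through index 1.
Convergents (p_i = a_i*p_{i-1} + p_{i-2}, q_i = a_i*q_{i-1} + q_{i-2} with p_{-2}=0, p_{-1}=1, q_{-2}=1, q_{-1}=0):
  i=0: a_0=11, p_0 = 11*1 + 0 = 11, q_0 = 11*0 + 1 = 1.
  i=1: a_1=2, p_1 = 2*11 + 1 = 23, q_1 = 2*1 + 0 = 2.
Check: 23^2 - 132*2^2 = 529 - 528 = 1, so (x, y) = (23, 2) solves the equation, and by the theorem it is the least positive solution.

(x, y) = (23, 2)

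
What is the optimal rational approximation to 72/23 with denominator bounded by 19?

Expand x = 72/23 as a continued fraction with the Euclidean algorithm:
  72 = 3*23 + 3, so a_0 = 3.
  23 = 7*3 + 2, so a_1 = 7.
  3 = 1*2 + 1, so a_2 = 1.
  2 = 2*1 + 0, so a_3 = 2.
so x = [3; 7, 1, 2].
Convergents (p_i = a_i*p_{i-1} + p_{i-2}, q_i = a_i*q_{i-1} + q_{i-2} with p_{-2}=0, p_{-1}=1, q_{-2}=1, q_{-1}=0), until the denominator exceeds 19:
  i=0: a_0=3, p_0 = 3*1 + 0 = 3, q_0 = 3*0 + 1 = 1.
  i=1: a_1=7, p_1 = 7*3 + 1 = 22, q_1 = 7*1 + 0 = 7.
  i=2: a_2=1, p_2 = 1*22 + 3 = 25, q_2 = 1*7 + 1 = 8.
  i=3: a_3=2, p_3 = 2*25 + 22 = 72, q_3 = 2*8 + 7 = 23.
q_3 = 23 > 19, so the last convergent with denominator <= 19 is p_2/q_2 = 25/8.
The closest fraction with denominator <= 19 is either p_2/q_2 or the intermediate fraction (k*p_2 + p_1)/(k*q_2 + q_1) with the largest k >= 1 whose denominator stays <= 19; these approach x as k grows, and every other convergent or intermediate fraction in range is farther away.
Largest k: floor((19 - q_1)/q_2) = floor((19 - 7)/8) = 1.
That gives (1*25 + 22)/(1*8 + 7) = 47/15.
Compare the errors: |x - 25/8| = |72*8 - 25*23|/(23*8) = 1/184, and |x - 47/15| = |72*15 - 47*23|/(23*15) = 1/345.
Cross-multiplying, 1*184 = 184 < 345 = 1*345, so 1/345 is smaller: the intermediate fraction 47/15 is closer to x than 25/8.

47/15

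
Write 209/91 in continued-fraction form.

[2; 3, 2, 1, 2, 3]

Run the Euclidean algorithm on 209 and 91; the successive quotients are the partial quotients a_0, a_1, ... (each step inverts the fractional part left over by the previous one):
  209 = 2*91 + 27, so a_0 = 2.
  91 = 3*27 + 10, so a_1 = 3.
  27 = 2*10 + 7, so a_2 = 2.
  10 = 1*7 + 3, so a_3 = 1.
  7 = 2*3 + 1, so a_4 = 2.
  3 = 3*1 + 0, so a_5 = 3.
The remainder reaches 0 after 6 divisions, so the expansion has 6 partial quotients, read off in order.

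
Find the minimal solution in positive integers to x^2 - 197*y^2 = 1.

(x, y) = (393, 28)

First expand sqrt(197) as a continued fraction. With x_i = (sqrt(197) + m_i)/d_i and (m_0, d_0) = (0, 1): a_0 = floor(sqrt(197)) = 14, since 14^2 = 196 <= 197 < 225 = 15^2.
Iterate m_{i+1} = d_i*a_i - m_i, d_{i+1} = (197 - m_{i+1}^2)/d_i, a_{i+1} = floor((a_0 + m_{i+1})/d_{i+1}):
  m_1 = 1*14 - 0 = 14, d_1 = (197 - 14^2)/1 = 1/1 = 1, a_1 = floor((14 + 14)/1) = 28.
  m_2 = 1*28 - 14 = 14, d_2 = (197 - 14^2)/1 = 1/1 = 1: (m_2, d_2) = (m_1, d_1) = (14, 1), so from here the quotient a_1 repeats; the period length is 1.
So sqrt(197) = [14; (28)] with period length k = 1.
k is odd, so (p_{k-1}, q_{k-1}) only solves x^2 - 197y^2 = -1 and the fundamental solution of x^2 - 197y^2 = 1 is (p_{2k-1}, q_{2k-1}) = (p_1, q_1); compute convergents through index 1, running through the period twice.
Convergents (p_i = a_i*p_{i-1} + p_{i-2}, q_i = a_i*q_{i-1} + q_{i-2} with p_{-2}=0, p_{-1}=1, q_{-2}=1, q_{-1}=0):
  i=0: a_0=14, p_0 = 14*1 + 0 = 14, q_0 = 14*0 + 1 = 1.
  i=1: a_1=28, p_1 = 28*14 + 1 = 393, q_1 = 28*1 + 0 = 28.
Indeed p_0^2 - 197*q_0^2 = 196 - 197 = -1, not +1.
Check: 393^2 - 197*28^2 = 154449 - 154448 = 1, so (x, y) = (393, 28) solves the equation, and by the theorem it is the least positive solution.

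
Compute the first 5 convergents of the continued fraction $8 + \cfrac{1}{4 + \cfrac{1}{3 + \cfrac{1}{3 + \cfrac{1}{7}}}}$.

8/1, 33/4, 107/13, 354/43, 2585/314

Using the convergent recurrence p_i = a_i*p_{i-1} + p_{i-2}, q_i = a_i*q_{i-1} + q_{i-2} with p_{-2}=0, p_{-1}=1, q_{-2}=1, q_{-1}=0:
  i=0: a_0=8, p_0 = 8*1 + 0 = 8, q_0 = 8*0 + 1 = 1.
  i=1: a_1=4, p_1 = 4*8 + 1 = 33, q_1 = 4*1 + 0 = 4.
  i=2: a_2=3, p_2 = 3*33 + 8 = 107, q_2 = 3*4 + 1 = 13.
  i=3: a_3=3, p_3 = 3*107 + 33 = 354, q_3 = 3*13 + 4 = 43.
  i=4: a_4=7, p_4 = 7*354 + 107 = 2585, q_4 = 7*43 + 13 = 314.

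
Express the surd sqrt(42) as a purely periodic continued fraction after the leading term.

[6; (2, 12)]

Write x_i = (sqrt(42) + m_i)/d_i with (m_0, d_0) = (0, 1). a_0 = floor(sqrt(42)) = 6, since 6^2 = 36 <= 42 < 49 = 7^2.
Iterate m_{i+1} = d_i*a_i - m_i, d_{i+1} = (42 - m_{i+1}^2)/d_i, a_{i+1} = floor((a_0 + m_{i+1})/d_{i+1}):
  m_1 = 1*6 - 0 = 6, d_1 = (42 - 6^2)/1 = 6/1 = 6, a_1 = floor((6 + 6)/6) = 2.
  m_2 = 6*2 - 6 = 6, d_2 = (42 - 6^2)/6 = 6/6 = 1, a_2 = floor((6 + 6)/1) = 12.
  m_3 = 1*12 - 6 = 6, d_3 = (42 - 6^2)/1 = 6/1 = 6: (m_3, d_3) = (m_1, d_1) = (6, 6), so from here the quotients repeat a_1, a_2; the period length is 2.
Hence the expansion of sqrt(42) is a_0 = 6 followed by the repeating block 2, 12 (period 2).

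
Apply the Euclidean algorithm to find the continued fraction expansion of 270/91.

[2; 1, 29, 3]

Run the Euclidean algorithm on 270 and 91; the successive quotients are the partial quotients a_0, a_1, ... (each step inverts the fractional part left over by the previous one):
  270 = 2*91 + 88, so a_0 = 2.
  91 = 1*88 + 3, so a_1 = 1.
  88 = 29*3 + 1, so a_2 = 29.
  3 = 3*1 + 0, so a_3 = 3.
The remainder reaches 0 after 4 divisions, so the expansion has 4 partial quotients, read off in order.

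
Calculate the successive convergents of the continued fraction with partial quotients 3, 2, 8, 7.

Using the convergent recurrence p_i = a_i*p_{i-1} + p_{i-2}, q_i = a_i*q_{i-1} + q_{i-2} with p_{-2}=0, p_{-1}=1, q_{-2}=1, q_{-1}=0:
  i=0: a_0=3, p_0 = 3*1 + 0 = 3, q_0 = 3*0 + 1 = 1.
  i=1: a_1=2, p_1 = 2*3 + 1 = 7, q_1 = 2*1 + 0 = 2.
  i=2: a_2=8, p_2 = 8*7 + 3 = 59, q_2 = 8*2 + 1 = 17.
  i=3: a_3=7, p_3 = 7*59 + 7 = 420, q_3 = 7*17 + 2 = 121.

3/1, 7/2, 59/17, 420/121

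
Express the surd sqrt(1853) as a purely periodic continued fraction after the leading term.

[43; (21, 1, 1, 21, 86)]

Write x_i = (sqrt(1853) + m_i)/d_i with (m_0, d_0) = (0, 1). a_0 = floor(sqrt(1853)) = 43, since 43^2 = 1849 <= 1853 < 1936 = 44^2.
Iterate m_{i+1} = d_i*a_i - m_i, d_{i+1} = (1853 - m_{i+1}^2)/d_i, a_{i+1} = floor((a_0 + m_{i+1})/d_{i+1}):
  m_1 = 1*43 - 0 = 43, d_1 = (1853 - 43^2)/1 = 4/1 = 4, a_1 = floor((43 + 43)/4) = 21.
  m_2 = 4*21 - 43 = 41, d_2 = (1853 - 41^2)/4 = 172/4 = 43, a_2 = floor((43 + 41)/43) = 1.
  m_3 = 43*1 - 41 = 2, d_3 = (1853 - 2^2)/43 = 1849/43 = 43, a_3 = floor((43 + 2)/43) = 1.
  m_4 = 43*1 - 2 = 41, d_4 = (1853 - 41^2)/43 = 172/43 = 4, a_4 = floor((43 + 41)/4) = 21.
  m_5 = 4*21 - 41 = 43, d_5 = (1853 - 43^2)/4 = 4/4 = 1, a_5 = floor((43 + 43)/1) = 86.
  m_6 = 1*86 - 43 = 43, d_6 = (1853 - 43^2)/1 = 4/1 = 4: (m_6, d_6) = (m_1, d_1) = (43, 4), so from here the quotients repeat a_1, ..., a_5; the period length is 5.
Hence the expansion of sqrt(1853) is a_0 = 43 followed by the repeating block 21, 1, 1, 21, 86 (period 5).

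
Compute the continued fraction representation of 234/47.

[4; 1, 46]

Run the Euclidean algorithm on 234 and 47; the successive quotients are the partial quotients a_0, a_1, ... (each step inverts the fractional part left over by the previous one):
  234 = 4*47 + 46, so a_0 = 4.
  47 = 1*46 + 1, so a_1 = 1.
  46 = 46*1 + 0, so a_2 = 46.
The remainder reaches 0 after 3 divisions, so the expansion has 3 partial quotients, read off in order.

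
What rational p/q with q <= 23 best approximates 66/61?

13/12

Expand x = 66/61 as a continued fraction with the Euclidean algorithm:
  66 = 1*61 + 5, so a_0 = 1.
  61 = 12*5 + 1, so a_1 = 12.
  5 = 5*1 + 0, so a_2 = 5.
so x = [1; 12, 5].
Convergents (p_i = a_i*p_{i-1} + p_{i-2}, q_i = a_i*q_{i-1} + q_{i-2} with p_{-2}=0, p_{-1}=1, q_{-2}=1, q_{-1}=0), until the denominator exceeds 23:
  i=0: a_0=1, p_0 = 1*1 + 0 = 1, q_0 = 1*0 + 1 = 1.
  i=1: a_1=12, p_1 = 12*1 + 1 = 13, q_1 = 12*1 + 0 = 12.
  i=2: a_2=5, p_2 = 5*13 + 1 = 66, q_2 = 5*12 + 1 = 61.
q_2 = 61 > 23, so the last convergent with denominator <= 23 is p_1/q_1 = 13/12.
The closest fraction with denominator <= 23 is either p_1/q_1 or the intermediate fraction (k*p_1 + p_0)/(k*q_1 + q_0) with the largest k >= 1 whose denominator stays <= 23; these approach x as k grows, and every other convergent or intermediate fraction in range is farther away.
Largest k: floor((23 - q_0)/q_1) = floor((23 - 1)/12) = 1.
That gives (1*13 + 1)/(1*12 + 1) = 14/13.
Compare the errors: |x - 13/12| = |66*12 - 13*61|/(61*12) = 1/732, and |x - 14/13| = |66*13 - 14*61|/(61*13) = 4/793.
Cross-multiplying, 1*793 = 793 < 2928 = 4*732, so 1/732 is smaller: the convergent 13/12 is closer to x than 14/13.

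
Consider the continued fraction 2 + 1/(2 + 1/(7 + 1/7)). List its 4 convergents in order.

2/1, 5/2, 37/15, 264/107

Using the convergent recurrence p_i = a_i*p_{i-1} + p_{i-2}, q_i = a_i*q_{i-1} + q_{i-2} with p_{-2}=0, p_{-1}=1, q_{-2}=1, q_{-1}=0:
  i=0: a_0=2, p_0 = 2*1 + 0 = 2, q_0 = 2*0 + 1 = 1.
  i=1: a_1=2, p_1 = 2*2 + 1 = 5, q_1 = 2*1 + 0 = 2.
  i=2: a_2=7, p_2 = 7*5 + 2 = 37, q_2 = 7*2 + 1 = 15.
  i=3: a_3=7, p_3 = 7*37 + 5 = 264, q_3 = 7*15 + 2 = 107.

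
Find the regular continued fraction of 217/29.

Run the Euclidean algorithm on 217 and 29; the successive quotients are the partial quotients a_0, a_1, ... (each step inverts the fractional part left over by the previous one):
  217 = 7*29 + 14, so a_0 = 7.
  29 = 2*14 + 1, so a_1 = 2.
  14 = 14*1 + 0, so a_2 = 14.
The remainder reaches 0 after 3 divisions, so the expansion has 3 partial quotients, read off in order.

[7; 2, 14]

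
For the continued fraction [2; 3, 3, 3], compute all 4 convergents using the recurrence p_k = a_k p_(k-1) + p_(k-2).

Using the convergent recurrence p_i = a_i*p_{i-1} + p_{i-2}, q_i = a_i*q_{i-1} + q_{i-2} with p_{-2}=0, p_{-1}=1, q_{-2}=1, q_{-1}=0:
  i=0: a_0=2, p_0 = 2*1 + 0 = 2, q_0 = 2*0 + 1 = 1.
  i=1: a_1=3, p_1 = 3*2 + 1 = 7, q_1 = 3*1 + 0 = 3.
  i=2: a_2=3, p_2 = 3*7 + 2 = 23, q_2 = 3*3 + 1 = 10.
  i=3: a_3=3, p_3 = 3*23 + 7 = 76, q_3 = 3*10 + 3 = 33.

2/1, 7/3, 23/10, 76/33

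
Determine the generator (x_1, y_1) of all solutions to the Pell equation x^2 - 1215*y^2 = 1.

(x, y) = (244, 7)

First expand sqrt(1215) as a continued fraction. With x_i = (sqrt(1215) + m_i)/d_i and (m_0, d_0) = (0, 1): a_0 = floor(sqrt(1215)) = 34, since 34^2 = 1156 <= 1215 < 1225 = 35^2.
Iterate m_{i+1} = d_i*a_i - m_i, d_{i+1} = (1215 - m_{i+1}^2)/d_i, a_{i+1} = floor((a_0 + m_{i+1})/d_{i+1}):
  m_1 = 1*34 - 0 = 34, d_1 = (1215 - 34^2)/1 = 59/1 = 59, a_1 = floor((34 + 34)/59) = 1.
  m_2 = 59*1 - 34 = 25, d_2 = (1215 - 25^2)/59 = 590/59 = 10, a_2 = floor((34 + 25)/10) = 5.
  m_3 = 10*5 - 25 = 25, d_3 = (1215 - 25^2)/10 = 590/10 = 59, a_3 = floor((34 + 25)/59) = 1.
  m_4 = 59*1 - 25 = 34, d_4 = (1215 - 34^2)/59 = 59/59 = 1, a_4 = floor((34 + 34)/1) = 68.
  m_5 = 1*68 - 34 = 34, d_5 = (1215 - 34^2)/1 = 59/1 = 59: (m_5, d_5) = (m_1, d_1) = (34, 59), so from here the quotients repeat a_1, ..., a_4; the period length is 4.
So sqrt(1215) = [34; (1, 5, 1, 68)] with period length k = 4.
k is even, so the fundamental solution of x^2 - 1215y^2 = 1 is (p_{k-1}, q_{k-1}) = (p_3, q_3); compute convergents through index 3.
Convergents (p_i = a_i*p_{i-1} + p_{i-2}, q_i = a_i*q_{i-1} + q_{i-2} with p_{-2}=0, p_{-1}=1, q_{-2}=1, q_{-1}=0):
  i=0: a_0=34, p_0 = 34*1 + 0 = 34, q_0 = 34*0 + 1 = 1.
  i=1: a_1=1, p_1 = 1*34 + 1 = 35, q_1 = 1*1 + 0 = 1.
  i=2: a_2=5, p_2 = 5*35 + 34 = 209, q_2 = 5*1 + 1 = 6.
  i=3: a_3=1, p_3 = 1*209 + 35 = 244, q_3 = 1*6 + 1 = 7.
Check: 244^2 - 1215*7^2 = 59536 - 59535 = 1, so (x, y) = (244, 7) solves the equation, and by the theorem it is the least positive solution.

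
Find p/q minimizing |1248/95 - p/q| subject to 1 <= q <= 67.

670/51

Expand x = 1248/95 as a continued fraction with the Euclidean algorithm:
  1248 = 13*95 + 13, so a_0 = 13.
  95 = 7*13 + 4, so a_1 = 7.
  13 = 3*4 + 1, so a_2 = 3.
  4 = 4*1 + 0, so a_3 = 4.
so x = [13; 7, 3, 4].
Convergents (p_i = a_i*p_{i-1} + p_{i-2}, q_i = a_i*q_{i-1} + q_{i-2} with p_{-2}=0, p_{-1}=1, q_{-2}=1, q_{-1}=0), until the denominator exceeds 67:
  i=0: a_0=13, p_0 = 13*1 + 0 = 13, q_0 = 13*0 + 1 = 1.
  i=1: a_1=7, p_1 = 7*13 + 1 = 92, q_1 = 7*1 + 0 = 7.
  i=2: a_2=3, p_2 = 3*92 + 13 = 289, q_2 = 3*7 + 1 = 22.
  i=3: a_3=4, p_3 = 4*289 + 92 = 1248, q_3 = 4*22 + 7 = 95.
q_3 = 95 > 67, so the last convergent with denominator <= 67 is p_2/q_2 = 289/22.
The closest fraction with denominator <= 67 is either p_2/q_2 or the intermediate fraction (k*p_2 + p_1)/(k*q_2 + q_1) with the largest k >= 1 whose denominator stays <= 67; these approach x as k grows, and every other convergent or intermediate fraction in range is farther away.
Largest k: floor((67 - q_1)/q_2) = floor((67 - 7)/22) = 2.
That gives (2*289 + 92)/(2*22 + 7) = 670/51.
Compare the errors: |x - 289/22| = |1248*22 - 289*95|/(95*22) = 1/2090, and |x - 670/51| = |1248*51 - 670*95|/(95*51) = 2/4845.
Cross-multiplying, 2*2090 = 4180 < 4845 = 1*4845, so 2/4845 is smaller: the intermediate fraction 670/51 is closer to x than 289/22.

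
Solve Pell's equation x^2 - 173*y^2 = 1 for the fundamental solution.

First expand sqrt(173) as a continued fraction. With x_i = (sqrt(173) + m_i)/d_i and (m_0, d_0) = (0, 1): a_0 = floor(sqrt(173)) = 13, since 13^2 = 169 <= 173 < 196 = 14^2.
Iterate m_{i+1} = d_i*a_i - m_i, d_{i+1} = (173 - m_{i+1}^2)/d_i, a_{i+1} = floor((a_0 + m_{i+1})/d_{i+1}):
  m_1 = 1*13 - 0 = 13, d_1 = (173 - 13^2)/1 = 4/1 = 4, a_1 = floor((13 + 13)/4) = 6.
  m_2 = 4*6 - 13 = 11, d_2 = (173 - 11^2)/4 = 52/4 = 13, a_2 = floor((13 + 11)/13) = 1.
  m_3 = 13*1 - 11 = 2, d_3 = (173 - 2^2)/13 = 169/13 = 13, a_3 = floor((13 + 2)/13) = 1.
  m_4 = 13*1 - 2 = 11, d_4 = (173 - 11^2)/13 = 52/13 = 4, a_4 = floor((13 + 11)/4) = 6.
  m_5 = 4*6 - 11 = 13, d_5 = (173 - 13^2)/4 = 4/4 = 1, a_5 = floor((13 + 13)/1) = 26.
  m_6 = 1*26 - 13 = 13, d_6 = (173 - 13^2)/1 = 4/1 = 4: (m_6, d_6) = (m_1, d_1) = (13, 4), so from here the quotients repeat a_1, ..., a_5; the period length is 5.
So sqrt(173) = [13; (6, 1, 1, 6, 26)] with period length k = 5.
k is odd, so (p_{k-1}, q_{k-1}) only solves x^2 - 173y^2 = -1 and the fundamental solution of x^2 - 173y^2 = 1 is (p_{2k-1}, q_{2k-1}) = (p_9, q_9); compute convergents through index 9, running through the period twice.
Convergents (p_i = a_i*p_{i-1} + p_{i-2}, q_i = a_i*q_{i-1} + q_{i-2} with p_{-2}=0, p_{-1}=1, q_{-2}=1, q_{-1}=0):
  i=0: a_0=13, p_0 = 13*1 + 0 = 13, q_0 = 13*0 + 1 = 1.
  i=1: a_1=6, p_1 = 6*13 + 1 = 79, q_1 = 6*1 + 0 = 6.
  i=2: a_2=1, p_2 = 1*79 + 13 = 92, q_2 = 1*6 + 1 = 7.
  i=3: a_3=1, p_3 = 1*92 + 79 = 171, q_3 = 1*7 + 6 = 13.
  i=4: a_4=6, p_4 = 6*171 + 92 = 1118, q_4 = 6*13 + 7 = 85.
  i=5: a_5=26, p_5 = 26*1118 + 171 = 29239, q_5 = 26*85 + 13 = 2223.
  i=6: a_6=6, p_6 = 6*29239 + 1118 = 176552, q_6 = 6*2223 + 85 = 13423.
  i=7: a_7=1, p_7 = 1*176552 + 29239 = 205791, q_7 = 1*13423 + 2223 = 15646.
  i=8: a_8=1, p_8 = 1*205791 + 176552 = 382343, q_8 = 1*15646 + 13423 = 29069.
  i=9: a_9=6, p_9 = 6*382343 + 205791 = 2499849, q_9 = 6*29069 + 15646 = 190060.
Indeed p_4^2 - 173*q_4^2 = 1249924 - 1249925 = -1, not +1.
Check: 2499849^2 - 173*190060^2 = 6249245022801 - 6249245022800 = 1, so (x, y) = (2499849, 190060) solves the equation, and by the theorem it is the least positive solution.

(x, y) = (2499849, 190060)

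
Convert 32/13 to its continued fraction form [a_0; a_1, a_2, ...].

[2; 2, 6]

Run the Euclidean algorithm on 32 and 13; the successive quotients are the partial quotients a_0, a_1, ... (each step inverts the fractional part left over by the previous one):
  32 = 2*13 + 6, so a_0 = 2.
  13 = 2*6 + 1, so a_1 = 2.
  6 = 6*1 + 0, so a_2 = 6.
The remainder reaches 0 after 3 divisions, so the expansion has 3 partial quotients, read off in order.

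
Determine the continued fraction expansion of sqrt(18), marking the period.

Write x_i = (sqrt(18) + m_i)/d_i with (m_0, d_0) = (0, 1). a_0 = floor(sqrt(18)) = 4, since 4^2 = 16 <= 18 < 25 = 5^2.
Iterate m_{i+1} = d_i*a_i - m_i, d_{i+1} = (18 - m_{i+1}^2)/d_i, a_{i+1} = floor((a_0 + m_{i+1})/d_{i+1}):
  m_1 = 1*4 - 0 = 4, d_1 = (18 - 4^2)/1 = 2/1 = 2, a_1 = floor((4 + 4)/2) = 4.
  m_2 = 2*4 - 4 = 4, d_2 = (18 - 4^2)/2 = 2/2 = 1, a_2 = floor((4 + 4)/1) = 8.
  m_3 = 1*8 - 4 = 4, d_3 = (18 - 4^2)/1 = 2/1 = 2: (m_3, d_3) = (m_1, d_1) = (4, 2), so from here the quotients repeat a_1, a_2; the period length is 2.
Hence the expansion of sqrt(18) is a_0 = 4 followed by the repeating block 4, 8 (period 2).

[4; (4, 8)]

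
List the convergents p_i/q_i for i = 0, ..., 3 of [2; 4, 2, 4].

2/1, 9/4, 20/9, 89/40

Using the convergent recurrence p_i = a_i*p_{i-1} + p_{i-2}, q_i = a_i*q_{i-1} + q_{i-2} with p_{-2}=0, p_{-1}=1, q_{-2}=1, q_{-1}=0:
  i=0: a_0=2, p_0 = 2*1 + 0 = 2, q_0 = 2*0 + 1 = 1.
  i=1: a_1=4, p_1 = 4*2 + 1 = 9, q_1 = 4*1 + 0 = 4.
  i=2: a_2=2, p_2 = 2*9 + 2 = 20, q_2 = 2*4 + 1 = 9.
  i=3: a_3=4, p_3 = 4*20 + 9 = 89, q_3 = 4*9 + 4 = 40.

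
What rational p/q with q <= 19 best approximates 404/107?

34/9

Expand x = 404/107 as a continued fraction with the Euclidean algorithm:
  404 = 3*107 + 83, so a_0 = 3.
  107 = 1*83 + 24, so a_1 = 1.
  83 = 3*24 + 11, so a_2 = 3.
  24 = 2*11 + 2, so a_3 = 2.
  11 = 5*2 + 1, so a_4 = 5.
  2 = 2*1 + 0, so a_5 = 2.
so x = [3; 1, 3, 2, 5, 2].
Convergents (p_i = a_i*p_{i-1} + p_{i-2}, q_i = a_i*q_{i-1} + q_{i-2} with p_{-2}=0, p_{-1}=1, q_{-2}=1, q_{-1}=0), until the denominator exceeds 19:
  i=0: a_0=3, p_0 = 3*1 + 0 = 3, q_0 = 3*0 + 1 = 1.
  i=1: a_1=1, p_1 = 1*3 + 1 = 4, q_1 = 1*1 + 0 = 1.
  i=2: a_2=3, p_2 = 3*4 + 3 = 15, q_2 = 3*1 + 1 = 4.
  i=3: a_3=2, p_3 = 2*15 + 4 = 34, q_3 = 2*4 + 1 = 9.
  i=4: a_4=5, p_4 = 5*34 + 15 = 185, q_4 = 5*9 + 4 = 49.
q_4 = 49 > 19, so the last convergent with denominator <= 19 is p_3/q_3 = 34/9.
The closest fraction with denominator <= 19 is either p_3/q_3 or the intermediate fraction (k*p_3 + p_2)/(k*q_3 + q_2) with the largest k >= 1 whose denominator stays <= 19; these approach x as k grows, and every other convergent or intermediate fraction in range is farther away.
Largest k: floor((19 - q_2)/q_3) = floor((19 - 4)/9) = 1.
That gives (1*34 + 15)/(1*9 + 4) = 49/13.
Compare the errors: |x - 34/9| = |404*9 - 34*107|/(107*9) = 2/963, and |x - 49/13| = |404*13 - 49*107|/(107*13) = 9/1391.
Cross-multiplying, 2*1391 = 2782 < 8667 = 9*963, so 2/963 is smaller: the convergent 34/9 is closer to x than 49/13.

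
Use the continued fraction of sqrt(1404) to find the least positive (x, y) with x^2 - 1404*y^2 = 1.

(x, y) = (62425, 1666)

First expand sqrt(1404) as a continued fraction. With x_i = (sqrt(1404) + m_i)/d_i and (m_0, d_0) = (0, 1): a_0 = floor(sqrt(1404)) = 37, since 37^2 = 1369 <= 1404 < 1444 = 38^2.
Iterate m_{i+1} = d_i*a_i - m_i, d_{i+1} = (1404 - m_{i+1}^2)/d_i, a_{i+1} = floor((a_0 + m_{i+1})/d_{i+1}):
  m_1 = 1*37 - 0 = 37, d_1 = (1404 - 37^2)/1 = 35/1 = 35, a_1 = floor((37 + 37)/35) = 2.
  m_2 = 35*2 - 37 = 33, d_2 = (1404 - 33^2)/35 = 315/35 = 9, a_2 = floor((37 + 33)/9) = 7.
  m_3 = 9*7 - 33 = 30, d_3 = (1404 - 30^2)/9 = 504/9 = 56, a_3 = floor((37 + 30)/56) = 1.
  m_4 = 56*1 - 30 = 26, d_4 = (1404 - 26^2)/56 = 728/56 = 13, a_4 = floor((37 + 26)/13) = 4.
  m_5 = 13*4 - 26 = 26, d_5 = (1404 - 26^2)/13 = 728/13 = 56, a_5 = floor((37 + 26)/56) = 1.
  m_6 = 56*1 - 26 = 30, d_6 = (1404 - 30^2)/56 = 504/56 = 9, a_6 = floor((37 + 30)/9) = 7.
  m_7 = 9*7 - 30 = 33, d_7 = (1404 - 33^2)/9 = 315/9 = 35, a_7 = floor((37 + 33)/35) = 2.
  m_8 = 35*2 - 33 = 37, d_8 = (1404 - 37^2)/35 = 35/35 = 1, a_8 = floor((37 + 37)/1) = 74.
  m_9 = 1*74 - 37 = 37, d_9 = (1404 - 37^2)/1 = 35/1 = 35: (m_9, d_9) = (m_1, d_1) = (37, 35), so from here the quotients repeat a_1, ..., a_8; the period length is 8.
So sqrt(1404) = [37; (2, 7, 1, 4, 1, 7, 2, 74)] with period length k = 8.
k is even, so the fundamental solution of x^2 - 1404y^2 = 1 is (p_{k-1}, q_{k-1}) = (p_7, q_7); compute convergents through index 7.
Convergents (p_i = a_i*p_{i-1} + p_{i-2}, q_i = a_i*q_{i-1} + q_{i-2} with p_{-2}=0, p_{-1}=1, q_{-2}=1, q_{-1}=0):
  i=0: a_0=37, p_0 = 37*1 + 0 = 37, q_0 = 37*0 + 1 = 1.
  i=1: a_1=2, p_1 = 2*37 + 1 = 75, q_1 = 2*1 + 0 = 2.
  i=2: a_2=7, p_2 = 7*75 + 37 = 562, q_2 = 7*2 + 1 = 15.
  i=3: a_3=1, p_3 = 1*562 + 75 = 637, q_3 = 1*15 + 2 = 17.
  i=4: a_4=4, p_4 = 4*637 + 562 = 3110, q_4 = 4*17 + 15 = 83.
  i=5: a_5=1, p_5 = 1*3110 + 637 = 3747, q_5 = 1*83 + 17 = 100.
  i=6: a_6=7, p_6 = 7*3747 + 3110 = 29339, q_6 = 7*100 + 83 = 783.
  i=7: a_7=2, p_7 = 2*29339 + 3747 = 62425, q_7 = 2*783 + 100 = 1666.
Check: 62425^2 - 1404*1666^2 = 3896880625 - 3896880624 = 1, so (x, y) = (62425, 1666) solves the equation, and by the theorem it is the least positive solution.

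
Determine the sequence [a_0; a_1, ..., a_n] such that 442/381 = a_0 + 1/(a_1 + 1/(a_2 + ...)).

Run the Euclidean algorithm on 442 and 381; the successive quotients are the partial quotients a_0, a_1, ... (each step inverts the fractional part left over by the previous one):
  442 = 1*381 + 61, so a_0 = 1.
  381 = 6*61 + 15, so a_1 = 6.
  61 = 4*15 + 1, so a_2 = 4.
  15 = 15*1 + 0, so a_3 = 15.
The remainder reaches 0 after 4 divisions, so the expansion has 4 partial quotients, read off in order.

[1; 6, 4, 15]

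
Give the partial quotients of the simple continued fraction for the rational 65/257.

Run the Euclidean algorithm on 65 and 257; the successive quotients are the partial quotients a_0, a_1, ... (each step inverts the fractional part left over by the previous one):
  65 = 0*257 + 65, so a_0 = 0.
  257 = 3*65 + 62, so a_1 = 3.
  65 = 1*62 + 3, so a_2 = 1.
  62 = 20*3 + 2, so a_3 = 20.
  3 = 1*2 + 1, so a_4 = 1.
  2 = 2*1 + 0, so a_5 = 2.
The remainder reaches 0 after 6 divisions, so the expansion has 6 partial quotients, read off in order.

[0; 3, 1, 20, 1, 2]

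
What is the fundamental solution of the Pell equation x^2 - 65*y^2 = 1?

First expand sqrt(65) as a continued fraction. With x_i = (sqrt(65) + m_i)/d_i and (m_0, d_0) = (0, 1): a_0 = floor(sqrt(65)) = 8, since 8^2 = 64 <= 65 < 81 = 9^2.
Iterate m_{i+1} = d_i*a_i - m_i, d_{i+1} = (65 - m_{i+1}^2)/d_i, a_{i+1} = floor((a_0 + m_{i+1})/d_{i+1}):
  m_1 = 1*8 - 0 = 8, d_1 = (65 - 8^2)/1 = 1/1 = 1, a_1 = floor((8 + 8)/1) = 16.
  m_2 = 1*16 - 8 = 8, d_2 = (65 - 8^2)/1 = 1/1 = 1: (m_2, d_2) = (m_1, d_1) = (8, 1), so from here the quotient a_1 repeats; the period length is 1.
So sqrt(65) = [8; (16)] with period length k = 1.
k is odd, so (p_{k-1}, q_{k-1}) only solves x^2 - 65y^2 = -1 and the fundamental solution of x^2 - 65y^2 = 1 is (p_{2k-1}, q_{2k-1}) = (p_1, q_1); compute convergents through index 1, running through the period twice.
Convergents (p_i = a_i*p_{i-1} + p_{i-2}, q_i = a_i*q_{i-1} + q_{i-2} with p_{-2}=0, p_{-1}=1, q_{-2}=1, q_{-1}=0):
  i=0: a_0=8, p_0 = 8*1 + 0 = 8, q_0 = 8*0 + 1 = 1.
  i=1: a_1=16, p_1 = 16*8 + 1 = 129, q_1 = 16*1 + 0 = 16.
Indeed p_0^2 - 65*q_0^2 = 64 - 65 = -1, not +1.
Check: 129^2 - 65*16^2 = 16641 - 16640 = 1, so (x, y) = (129, 16) solves the equation, and by the theorem it is the least positive solution.

(x, y) = (129, 16)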